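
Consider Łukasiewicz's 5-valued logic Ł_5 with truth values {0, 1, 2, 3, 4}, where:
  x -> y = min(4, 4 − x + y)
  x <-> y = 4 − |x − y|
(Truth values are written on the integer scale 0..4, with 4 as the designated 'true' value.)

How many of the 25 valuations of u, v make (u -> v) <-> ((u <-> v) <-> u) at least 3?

18

value 4: 10 assignments (counts)
value 3: 8 assignments (counts)
value 2: 4 assignments
value 1: 2 assignments
value 0: 1 assignment
So 18 of the 25 assignments meet the threshold.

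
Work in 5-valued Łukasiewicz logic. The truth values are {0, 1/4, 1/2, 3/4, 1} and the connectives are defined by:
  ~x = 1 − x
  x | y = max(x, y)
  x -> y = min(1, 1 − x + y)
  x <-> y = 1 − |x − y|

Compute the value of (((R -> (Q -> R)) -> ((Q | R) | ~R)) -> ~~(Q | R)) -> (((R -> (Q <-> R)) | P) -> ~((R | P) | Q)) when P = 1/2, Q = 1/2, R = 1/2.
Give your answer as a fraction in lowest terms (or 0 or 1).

Q -> R = 1/2 -> 1/2 = 1
R -> (Q -> R) = 1/2 -> 1 = 1
Q | R = 1/2 | 1/2 = 1/2
~R = ~1/2 = 1/2
(Q | R) | ~R = 1/2 | 1/2 = 1/2
(R -> (Q -> R)) -> ((Q | R) | ~R) = 1 -> 1/2 = 1/2
Q | R = 1/2 | 1/2 = 1/2
~(Q | R) = ~1/2 = 1/2
~~(Q | R) = ~1/2 = 1/2
((R -> (Q -> R)) -> ((Q | R) | ~R)) -> ~~(Q | R) = 1/2 -> 1/2 = 1
Q <-> R = 1/2 <-> 1/2 = 1
R -> (Q <-> R) = 1/2 -> 1 = 1
(R -> (Q <-> R)) | P = 1 | 1/2 = 1
R | P = 1/2 | 1/2 = 1/2
(R | P) | Q = 1/2 | 1/2 = 1/2
~((R | P) | Q) = ~1/2 = 1/2
((R -> (Q <-> R)) | P) -> ~((R | P) | Q) = 1 -> 1/2 = 1/2
(((R -> (Q -> R)) -> ((Q | R) | ~R)) -> ~~(Q | R)) -> (((R -> (Q <-> R)) | P) -> ~((R | P) | Q)) = 1 -> 1/2 = 1/2

1/2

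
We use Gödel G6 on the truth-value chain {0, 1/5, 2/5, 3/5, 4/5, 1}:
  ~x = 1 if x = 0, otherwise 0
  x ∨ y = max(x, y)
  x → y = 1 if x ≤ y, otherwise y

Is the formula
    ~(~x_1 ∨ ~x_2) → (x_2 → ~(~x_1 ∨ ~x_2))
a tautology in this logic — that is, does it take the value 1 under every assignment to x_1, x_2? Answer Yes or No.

Yes

At x_1 = 2/5, x_2 = 2/5, for instance:
~x_1 = ~2/5 = 0
~x_2 = ~2/5 = 0
~x_1 ∨ ~x_2 = 0 ∨ 0 = 0
~(~x_1 ∨ ~x_2) = ~0 = 1
x_2 → ~(~x_1 ∨ ~x_2) = 2/5 → 1 = 1
~(~x_1 ∨ ~x_2) → (x_2 → ~(~x_1 ∨ ~x_2)) = 1 → 1 = 1
and checking the remaining 35 assignments likewise gives ≥ 1 in every case.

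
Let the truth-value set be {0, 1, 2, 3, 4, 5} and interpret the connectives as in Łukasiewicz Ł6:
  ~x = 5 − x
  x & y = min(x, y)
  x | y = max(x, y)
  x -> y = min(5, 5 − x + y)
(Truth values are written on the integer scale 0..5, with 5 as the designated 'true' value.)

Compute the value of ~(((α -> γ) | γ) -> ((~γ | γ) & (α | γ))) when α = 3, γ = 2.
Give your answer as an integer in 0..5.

α -> γ = 3 -> 2 = 4
(α -> γ) | γ = 4 | 2 = 4
~γ = ~2 = 3
~γ | γ = 3 | 2 = 3
α | γ = 3 | 2 = 3
(~γ | γ) & (α | γ) = 3 & 3 = 3
((α -> γ) | γ) -> ((~γ | γ) & (α | γ)) = 4 -> 3 = 4
~(((α -> γ) | γ) -> ((~γ | γ) & (α | γ))) = ~4 = 1

1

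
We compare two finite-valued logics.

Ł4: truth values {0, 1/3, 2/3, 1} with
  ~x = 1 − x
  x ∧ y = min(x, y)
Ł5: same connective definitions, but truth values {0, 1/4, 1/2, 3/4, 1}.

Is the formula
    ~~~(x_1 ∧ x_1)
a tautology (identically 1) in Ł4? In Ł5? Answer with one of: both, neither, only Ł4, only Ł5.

In Ł4: at x_1 = 1/3 the value is 2/3 — not a tautology.
In Ł5: at x_1 = 1/4 the value is 3/4 — not a tautology.

neither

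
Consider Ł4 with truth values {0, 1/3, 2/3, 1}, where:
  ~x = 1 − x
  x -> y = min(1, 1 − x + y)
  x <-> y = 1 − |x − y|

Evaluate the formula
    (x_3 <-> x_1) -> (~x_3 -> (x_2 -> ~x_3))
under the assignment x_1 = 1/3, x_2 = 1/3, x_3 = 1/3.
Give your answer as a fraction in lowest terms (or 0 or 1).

x_3 <-> x_1 = 1/3 <-> 1/3 = 1
~x_3 = ~1/3 = 2/3
~x_3 = ~1/3 = 2/3
x_2 -> ~x_3 = 1/3 -> 2/3 = 1
~x_3 -> (x_2 -> ~x_3) = 2/3 -> 1 = 1
(x_3 <-> x_1) -> (~x_3 -> (x_2 -> ~x_3)) = 1 -> 1 = 1

1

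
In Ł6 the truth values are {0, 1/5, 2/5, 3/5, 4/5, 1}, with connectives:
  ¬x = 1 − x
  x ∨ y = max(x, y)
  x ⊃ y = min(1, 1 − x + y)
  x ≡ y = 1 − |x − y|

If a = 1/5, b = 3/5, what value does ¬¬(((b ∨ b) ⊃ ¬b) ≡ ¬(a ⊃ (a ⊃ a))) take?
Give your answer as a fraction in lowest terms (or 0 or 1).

b ∨ b = 3/5 ∨ 3/5 = 3/5
¬b = ¬3/5 = 2/5
(b ∨ b) ⊃ ¬b = 3/5 ⊃ 2/5 = 4/5
a ⊃ a = 1/5 ⊃ 1/5 = 1
a ⊃ (a ⊃ a) = 1/5 ⊃ 1 = 1
¬(a ⊃ (a ⊃ a)) = ¬1 = 0
((b ∨ b) ⊃ ¬b) ≡ ¬(a ⊃ (a ⊃ a)) = 4/5 ≡ 0 = 1/5
¬(((b ∨ b) ⊃ ¬b) ≡ ¬(a ⊃ (a ⊃ a))) = ¬1/5 = 4/5
¬¬(((b ∨ b) ⊃ ¬b) ≡ ¬(a ⊃ (a ⊃ a))) = ¬4/5 = 1/5

1/5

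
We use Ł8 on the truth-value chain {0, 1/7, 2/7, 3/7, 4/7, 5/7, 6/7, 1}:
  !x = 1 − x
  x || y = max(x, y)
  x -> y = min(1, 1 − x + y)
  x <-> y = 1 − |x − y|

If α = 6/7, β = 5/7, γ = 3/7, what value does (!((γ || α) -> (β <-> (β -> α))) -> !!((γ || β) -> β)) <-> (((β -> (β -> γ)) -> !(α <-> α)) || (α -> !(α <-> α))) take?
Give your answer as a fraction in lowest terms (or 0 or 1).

1/7

γ || α = 3/7 || 6/7 = 6/7
β -> α = 5/7 -> 6/7 = 1
β <-> (β -> α) = 5/7 <-> 1 = 5/7
(γ || α) -> (β <-> (β -> α)) = 6/7 -> 5/7 = 6/7
!((γ || α) -> (β <-> (β -> α))) = !6/7 = 1/7
γ || β = 3/7 || 5/7 = 5/7
(γ || β) -> β = 5/7 -> 5/7 = 1
!((γ || β) -> β) = !1 = 0
!!((γ || β) -> β) = !0 = 1
!((γ || α) -> (β <-> (β -> α))) -> !!((γ || β) -> β) = 1/7 -> 1 = 1
β -> γ = 5/7 -> 3/7 = 5/7
β -> (β -> γ) = 5/7 -> 5/7 = 1
α <-> α = 6/7 <-> 6/7 = 1
!(α <-> α) = !1 = 0
(β -> (β -> γ)) -> !(α <-> α) = 1 -> 0 = 0
α <-> α = 6/7 <-> 6/7 = 1
!(α <-> α) = !1 = 0
α -> !(α <-> α) = 6/7 -> 0 = 1/7
((β -> (β -> γ)) -> !(α <-> α)) || (α -> !(α <-> α)) = 0 || 1/7 = 1/7
(!((γ || α) -> (β <-> (β -> α))) -> !!((γ || β) -> β)) <-> (((β -> (β -> γ)) -> !(α <-> α)) || (α -> !(α <-> α))) = 1 <-> 1/7 = 1/7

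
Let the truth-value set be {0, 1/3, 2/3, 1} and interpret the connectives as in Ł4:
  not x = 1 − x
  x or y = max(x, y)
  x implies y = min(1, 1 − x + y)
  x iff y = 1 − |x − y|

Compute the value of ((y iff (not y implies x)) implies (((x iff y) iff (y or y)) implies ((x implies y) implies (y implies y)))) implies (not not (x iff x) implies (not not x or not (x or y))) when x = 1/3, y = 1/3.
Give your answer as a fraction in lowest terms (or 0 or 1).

2/3

not y = not 1/3 = 2/3
not y implies x = 2/3 implies 1/3 = 2/3
y iff (not y implies x) = 1/3 iff 2/3 = 2/3
x iff y = 1/3 iff 1/3 = 1
y or y = 1/3 or 1/3 = 1/3
(x iff y) iff (y or y) = 1 iff 1/3 = 1/3
x implies y = 1/3 implies 1/3 = 1
y implies y = 1/3 implies 1/3 = 1
(x implies y) implies (y implies y) = 1 implies 1 = 1
((x iff y) iff (y or y)) implies ((x implies y) implies (y implies y)) = 1/3 implies 1 = 1
(y iff (not y implies x)) implies (((x iff y) iff (y or y)) implies ((x implies y) implies (y implies y))) = 2/3 implies 1 = 1
x iff x = 1/3 iff 1/3 = 1
not (x iff x) = not 1 = 0
not not (x iff x) = not 0 = 1
not x = not 1/3 = 2/3
not not x = not 2/3 = 1/3
x or y = 1/3 or 1/3 = 1/3
not (x or y) = not 1/3 = 2/3
not not x or not (x or y) = 1/3 or 2/3 = 2/3
not not (x iff x) implies (not not x or not (x or y)) = 1 implies 2/3 = 2/3
((y iff (not y implies x)) implies (((x iff y) iff (y or y)) implies ((x implies y) implies (y implies y)))) implies (not not (x iff x) implies (not not x or not (x or y))) = 1 implies 2/3 = 2/3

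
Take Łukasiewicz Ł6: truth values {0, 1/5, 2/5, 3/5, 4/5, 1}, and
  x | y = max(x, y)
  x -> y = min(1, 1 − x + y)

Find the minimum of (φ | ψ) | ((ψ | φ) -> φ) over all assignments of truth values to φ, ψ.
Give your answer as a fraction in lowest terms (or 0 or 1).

3/5

Take φ = 0, ψ = 2/5:
φ | ψ = 0 | 2/5 = 2/5
ψ | φ = 2/5 | 0 = 2/5
(ψ | φ) -> φ = 2/5 -> 0 = 3/5
(φ | ψ) | ((ψ | φ) -> φ) = 2/5 | 3/5 = 3/5
No assignment yields a value below 3/5, so this is the minimum.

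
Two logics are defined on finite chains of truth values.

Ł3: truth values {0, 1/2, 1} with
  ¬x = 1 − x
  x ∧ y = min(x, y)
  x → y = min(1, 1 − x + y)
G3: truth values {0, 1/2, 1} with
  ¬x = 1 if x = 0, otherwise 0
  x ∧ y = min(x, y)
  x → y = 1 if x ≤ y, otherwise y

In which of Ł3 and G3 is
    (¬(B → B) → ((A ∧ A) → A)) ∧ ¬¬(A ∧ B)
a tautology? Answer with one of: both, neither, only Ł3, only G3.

neither

In Ł3: at A = 0, B = 0 the value is 0 — not a tautology.
In G3: at A = 0, B = 0 the value is 0 — not a tautology.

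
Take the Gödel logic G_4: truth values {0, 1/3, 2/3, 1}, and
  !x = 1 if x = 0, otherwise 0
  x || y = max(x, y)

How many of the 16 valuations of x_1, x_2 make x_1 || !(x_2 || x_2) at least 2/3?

x_1 = 0, x_2 = 0 ↦ 1  ≥
x_1 = 0, x_2 = 1/3 ↦ 0  <
x_1 = 0, x_2 = 2/3 ↦ 0  <
x_1 = 0, x_2 = 1 ↦ 0  <
x_1 = 1/3, x_2 = 0 ↦ 1  ≥
x_1 = 1/3, x_2 = 1/3 ↦ 1/3  <
x_1 = 1/3, x_2 = 2/3 ↦ 1/3  <
x_1 = 1/3, x_2 = 1 ↦ 1/3  <
x_1 = 2/3, x_2 = 0 ↦ 1  ≥
x_1 = 2/3, x_2 = 1/3 ↦ 2/3  ≥
x_1 = 2/3, x_2 = 2/3 ↦ 2/3  ≥
x_1 = 2/3, x_2 = 1 ↦ 2/3  ≥
x_1 = 1, x_2 = 0 ↦ 1  ≥
x_1 = 1, x_2 = 1/3 ↦ 1  ≥
x_1 = 1, x_2 = 2/3 ↦ 1  ≥
x_1 = 1, x_2 = 1 ↦ 1  ≥
So 10 of the 16 assignments meet the threshold.

10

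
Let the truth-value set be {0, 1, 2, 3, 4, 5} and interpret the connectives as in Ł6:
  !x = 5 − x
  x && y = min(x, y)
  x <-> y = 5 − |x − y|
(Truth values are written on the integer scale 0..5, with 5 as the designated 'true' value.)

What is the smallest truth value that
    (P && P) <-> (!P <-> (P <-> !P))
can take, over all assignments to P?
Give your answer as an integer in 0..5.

Take P = 1:
P && P = 1 && 1 = 1
!P = !1 = 4
!P = !1 = 4
P <-> !P = 1 <-> 4 = 2
!P <-> (P <-> !P) = 4 <-> 2 = 3
(P && P) <-> (!P <-> (P <-> !P)) = 1 <-> 3 = 3
No assignment yields a value below 3, so this is the minimum.

3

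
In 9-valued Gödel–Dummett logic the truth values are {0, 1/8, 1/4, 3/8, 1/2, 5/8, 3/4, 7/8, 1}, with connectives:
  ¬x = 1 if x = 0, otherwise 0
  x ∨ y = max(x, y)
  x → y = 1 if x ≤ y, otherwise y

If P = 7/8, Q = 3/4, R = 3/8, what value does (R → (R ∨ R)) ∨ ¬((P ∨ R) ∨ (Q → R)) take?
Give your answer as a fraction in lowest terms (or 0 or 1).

R ∨ R = 3/8 ∨ 3/8 = 3/8
R → (R ∨ R) = 3/8 → 3/8 = 1
P ∨ R = 7/8 ∨ 3/8 = 7/8
Q → R = 3/4 → 3/8 = 3/8
(P ∨ R) ∨ (Q → R) = 7/8 ∨ 3/8 = 7/8
¬((P ∨ R) ∨ (Q → R)) = ¬7/8 = 0
(R → (R ∨ R)) ∨ ¬((P ∨ R) ∨ (Q → R)) = 1 ∨ 0 = 1

1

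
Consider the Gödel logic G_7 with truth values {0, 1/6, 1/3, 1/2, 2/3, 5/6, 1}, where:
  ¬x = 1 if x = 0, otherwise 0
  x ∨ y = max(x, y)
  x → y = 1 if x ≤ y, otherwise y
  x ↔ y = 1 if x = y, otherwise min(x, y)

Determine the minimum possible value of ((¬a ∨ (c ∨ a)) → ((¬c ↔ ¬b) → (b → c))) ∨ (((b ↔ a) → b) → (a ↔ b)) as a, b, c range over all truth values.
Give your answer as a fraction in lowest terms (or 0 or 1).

1/6

Take a = 0, b = 1/3, c = 1/6:
¬a = ¬0 = 1
c ∨ a = 1/6 ∨ 0 = 1/6
¬a ∨ (c ∨ a) = 1 ∨ 1/6 = 1
¬c = ¬1/6 = 0
¬b = ¬1/3 = 0
¬c ↔ ¬b = 0 ↔ 0 = 1
b → c = 1/3 → 1/6 = 1/6
(¬c ↔ ¬b) → (b → c) = 1 → 1/6 = 1/6
(¬a ∨ (c ∨ a)) → ((¬c ↔ ¬b) → (b → c)) = 1 → 1/6 = 1/6
b ↔ a = 1/3 ↔ 0 = 0
(b ↔ a) → b = 0 → 1/3 = 1
a ↔ b = 0 ↔ 1/3 = 0
((b ↔ a) → b) → (a ↔ b) = 1 → 0 = 0
((¬a ∨ (c ∨ a)) → ((¬c ↔ ¬b) → (b → c))) ∨ (((b ↔ a) → b) → (a ↔ b)) = 1/6 ∨ 0 = 1/6
No assignment yields a value below 1/6, so this is the minimum.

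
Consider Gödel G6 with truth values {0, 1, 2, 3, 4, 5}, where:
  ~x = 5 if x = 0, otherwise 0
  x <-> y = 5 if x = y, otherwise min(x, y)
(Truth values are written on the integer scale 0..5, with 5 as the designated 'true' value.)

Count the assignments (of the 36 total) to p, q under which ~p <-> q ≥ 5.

6

value 5: 6 assignments (counts)
value 4: 1 assignment
value 3: 1 assignment
value 2: 1 assignment
value 1: 1 assignment
value 0: 26 assignments
So 6 of the 36 assignments meet the threshold.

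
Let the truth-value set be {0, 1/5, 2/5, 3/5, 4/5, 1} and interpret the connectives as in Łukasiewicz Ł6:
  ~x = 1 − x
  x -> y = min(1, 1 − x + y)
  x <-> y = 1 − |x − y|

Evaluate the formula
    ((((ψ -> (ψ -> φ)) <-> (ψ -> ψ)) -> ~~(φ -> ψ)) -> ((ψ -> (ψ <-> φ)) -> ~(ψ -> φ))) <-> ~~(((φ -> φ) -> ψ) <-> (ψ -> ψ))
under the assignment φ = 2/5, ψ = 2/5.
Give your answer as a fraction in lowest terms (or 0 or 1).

ψ -> φ = 2/5 -> 2/5 = 1
ψ -> (ψ -> φ) = 2/5 -> 1 = 1
ψ -> ψ = 2/5 -> 2/5 = 1
(ψ -> (ψ -> φ)) <-> (ψ -> ψ) = 1 <-> 1 = 1
φ -> ψ = 2/5 -> 2/5 = 1
~(φ -> ψ) = ~1 = 0
~~(φ -> ψ) = ~0 = 1
((ψ -> (ψ -> φ)) <-> (ψ -> ψ)) -> ~~(φ -> ψ) = 1 -> 1 = 1
ψ <-> φ = 2/5 <-> 2/5 = 1
ψ -> (ψ <-> φ) = 2/5 -> 1 = 1
ψ -> φ = 2/5 -> 2/5 = 1
~(ψ -> φ) = ~1 = 0
(ψ -> (ψ <-> φ)) -> ~(ψ -> φ) = 1 -> 0 = 0
(((ψ -> (ψ -> φ)) <-> (ψ -> ψ)) -> ~~(φ -> ψ)) -> ((ψ -> (ψ <-> φ)) -> ~(ψ -> φ)) = 1 -> 0 = 0
φ -> φ = 2/5 -> 2/5 = 1
(φ -> φ) -> ψ = 1 -> 2/5 = 2/5
ψ -> ψ = 2/5 -> 2/5 = 1
((φ -> φ) -> ψ) <-> (ψ -> ψ) = 2/5 <-> 1 = 2/5
~(((φ -> φ) -> ψ) <-> (ψ -> ψ)) = ~2/5 = 3/5
~~(((φ -> φ) -> ψ) <-> (ψ -> ψ)) = ~3/5 = 2/5
((((ψ -> (ψ -> φ)) <-> (ψ -> ψ)) -> ~~(φ -> ψ)) -> ((ψ -> (ψ <-> φ)) -> ~(ψ -> φ))) <-> ~~(((φ -> φ) -> ψ) <-> (ψ -> ψ)) = 0 <-> 2/5 = 3/5

3/5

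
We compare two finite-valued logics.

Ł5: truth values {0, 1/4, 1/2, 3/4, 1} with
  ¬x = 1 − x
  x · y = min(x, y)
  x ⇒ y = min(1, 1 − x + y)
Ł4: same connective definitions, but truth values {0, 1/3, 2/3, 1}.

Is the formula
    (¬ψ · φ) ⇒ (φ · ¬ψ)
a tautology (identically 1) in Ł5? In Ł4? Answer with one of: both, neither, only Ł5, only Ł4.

In Ł5: every assignment gives 1 — tautology.
In Ł4: every assignment gives 1 — tautology.

both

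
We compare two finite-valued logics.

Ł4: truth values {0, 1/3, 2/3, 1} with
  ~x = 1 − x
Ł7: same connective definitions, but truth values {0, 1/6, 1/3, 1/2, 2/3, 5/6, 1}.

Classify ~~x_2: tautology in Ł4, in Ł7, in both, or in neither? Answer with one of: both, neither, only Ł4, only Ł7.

neither

In Ł4: at x_2 = 0 the value is 0 — not a tautology.
In Ł7: at x_2 = 0 the value is 0 — not a tautology.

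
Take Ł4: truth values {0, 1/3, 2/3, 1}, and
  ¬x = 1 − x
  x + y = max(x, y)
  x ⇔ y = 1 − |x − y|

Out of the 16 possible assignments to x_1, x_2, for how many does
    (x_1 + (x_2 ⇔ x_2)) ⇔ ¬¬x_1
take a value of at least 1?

4

x_1 = 0, x_2 = 0 ↦ 0  <
x_1 = 0, x_2 = 1/3 ↦ 0  <
x_1 = 0, x_2 = 2/3 ↦ 0  <
x_1 = 0, x_2 = 1 ↦ 0  <
x_1 = 1/3, x_2 = 0 ↦ 1/3  <
x_1 = 1/3, x_2 = 1/3 ↦ 1/3  <
x_1 = 1/3, x_2 = 2/3 ↦ 1/3  <
x_1 = 1/3, x_2 = 1 ↦ 1/3  <
x_1 = 2/3, x_2 = 0 ↦ 2/3  <
x_1 = 2/3, x_2 = 1/3 ↦ 2/3  <
x_1 = 2/3, x_2 = 2/3 ↦ 2/3  <
x_1 = 2/3, x_2 = 1 ↦ 2/3  <
x_1 = 1, x_2 = 0 ↦ 1  ≥
x_1 = 1, x_2 = 1/3 ↦ 1  ≥
x_1 = 1, x_2 = 2/3 ↦ 1  ≥
x_1 = 1, x_2 = 1 ↦ 1  ≥
So 4 of the 16 assignments meet the threshold.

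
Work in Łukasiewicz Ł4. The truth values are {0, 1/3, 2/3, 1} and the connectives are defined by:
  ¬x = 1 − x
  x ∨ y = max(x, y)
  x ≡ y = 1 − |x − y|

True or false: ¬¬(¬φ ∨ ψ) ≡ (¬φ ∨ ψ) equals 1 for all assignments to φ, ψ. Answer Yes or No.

φ = 0, ψ = 0 ↦ 1
φ = 0, ψ = 1/3 ↦ 1
φ = 0, ψ = 2/3 ↦ 1
φ = 0, ψ = 1 ↦ 1
φ = 1/3, ψ = 0 ↦ 1
φ = 1/3, ψ = 1/3 ↦ 1
φ = 1/3, ψ = 2/3 ↦ 1
φ = 1/3, ψ = 1 ↦ 1
φ = 2/3, ψ = 0 ↦ 1
φ = 2/3, ψ = 1/3 ↦ 1
φ = 2/3, ψ = 2/3 ↦ 1
φ = 2/3, ψ = 1 ↦ 1
φ = 1, ψ = 0 ↦ 1
φ = 1, ψ = 1/3 ↦ 1
φ = 1, ψ = 2/3 ↦ 1
φ = 1, ψ = 1 ↦ 1
Every assignment gives a value ≥ 1.

Yes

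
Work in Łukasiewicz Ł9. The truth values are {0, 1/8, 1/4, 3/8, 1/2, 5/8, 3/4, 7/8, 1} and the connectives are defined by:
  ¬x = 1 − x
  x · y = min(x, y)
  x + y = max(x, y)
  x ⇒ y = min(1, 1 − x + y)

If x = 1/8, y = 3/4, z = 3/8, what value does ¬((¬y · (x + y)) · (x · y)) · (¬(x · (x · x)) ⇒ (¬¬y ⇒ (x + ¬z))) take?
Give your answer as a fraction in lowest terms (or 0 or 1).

7/8

¬y = ¬3/4 = 1/4
x + y = 1/8 + 3/4 = 3/4
¬y · (x + y) = 1/4 · 3/4 = 1/4
x · y = 1/8 · 3/4 = 1/8
(¬y · (x + y)) · (x · y) = 1/4 · 1/8 = 1/8
¬((¬y · (x + y)) · (x · y)) = ¬1/8 = 7/8
x · x = 1/8 · 1/8 = 1/8
x · (x · x) = 1/8 · 1/8 = 1/8
¬(x · (x · x)) = ¬1/8 = 7/8
¬y = ¬3/4 = 1/4
¬¬y = ¬1/4 = 3/4
¬z = ¬3/8 = 5/8
x + ¬z = 1/8 + 5/8 = 5/8
¬¬y ⇒ (x + ¬z) = 3/4 ⇒ 5/8 = 7/8
¬(x · (x · x)) ⇒ (¬¬y ⇒ (x + ¬z)) = 7/8 ⇒ 7/8 = 1
¬((¬y · (x + y)) · (x · y)) · (¬(x · (x · x)) ⇒ (¬¬y ⇒ (x + ¬z))) = 7/8 · 1 = 7/8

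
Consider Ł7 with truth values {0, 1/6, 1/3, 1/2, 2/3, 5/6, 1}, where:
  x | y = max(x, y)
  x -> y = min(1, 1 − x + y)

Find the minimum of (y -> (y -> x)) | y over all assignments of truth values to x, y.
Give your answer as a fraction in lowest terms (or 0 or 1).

2/3

Take x = 0, y = 2/3:
y -> x = 2/3 -> 0 = 1/3
y -> (y -> x) = 2/3 -> 1/3 = 2/3
(y -> (y -> x)) | y = 2/3 | 2/3 = 2/3
No assignment yields a value below 2/3, so this is the minimum.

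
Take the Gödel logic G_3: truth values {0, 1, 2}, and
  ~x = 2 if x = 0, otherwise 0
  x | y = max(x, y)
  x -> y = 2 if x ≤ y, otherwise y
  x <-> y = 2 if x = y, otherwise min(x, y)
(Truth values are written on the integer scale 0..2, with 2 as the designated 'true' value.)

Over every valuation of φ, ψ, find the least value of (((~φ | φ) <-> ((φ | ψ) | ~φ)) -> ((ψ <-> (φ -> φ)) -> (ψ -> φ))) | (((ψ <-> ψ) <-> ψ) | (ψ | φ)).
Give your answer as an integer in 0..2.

Take φ = 0, ψ = 1:
~φ = ~0 = 2
~φ | φ = 2 | 0 = 2
φ | ψ = 0 | 1 = 1
~φ = ~0 = 2
(φ | ψ) | ~φ = 1 | 2 = 2
(~φ | φ) <-> ((φ | ψ) | ~φ) = 2 <-> 2 = 2
φ -> φ = 0 -> 0 = 2
ψ <-> (φ -> φ) = 1 <-> 2 = 1
ψ -> φ = 1 -> 0 = 0
(ψ <-> (φ -> φ)) -> (ψ -> φ) = 1 -> 0 = 0
((~φ | φ) <-> ((φ | ψ) | ~φ)) -> ((ψ <-> (φ -> φ)) -> (ψ -> φ)) = 2 -> 0 = 0
ψ <-> ψ = 1 <-> 1 = 2
(ψ <-> ψ) <-> ψ = 2 <-> 1 = 1
ψ | φ = 1 | 0 = 1
((ψ <-> ψ) <-> ψ) | (ψ | φ) = 1 | 1 = 1
(((~φ | φ) <-> ((φ | ψ) | ~φ)) -> ((ψ <-> (φ -> φ)) -> (ψ -> φ))) | (((ψ <-> ψ) <-> ψ) | (ψ | φ)) = 0 | 1 = 1
No assignment yields a value below 1, so this is the minimum.

1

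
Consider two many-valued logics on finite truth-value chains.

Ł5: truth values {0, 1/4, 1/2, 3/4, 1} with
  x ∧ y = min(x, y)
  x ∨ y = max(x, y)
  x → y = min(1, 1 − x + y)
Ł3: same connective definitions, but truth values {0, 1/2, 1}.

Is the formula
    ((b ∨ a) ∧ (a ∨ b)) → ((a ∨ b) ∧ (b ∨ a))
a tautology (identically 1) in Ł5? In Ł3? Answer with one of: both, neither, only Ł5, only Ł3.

both

In Ł5: every assignment gives 1 — tautology.
In Ł3: every assignment gives 1 — tautology.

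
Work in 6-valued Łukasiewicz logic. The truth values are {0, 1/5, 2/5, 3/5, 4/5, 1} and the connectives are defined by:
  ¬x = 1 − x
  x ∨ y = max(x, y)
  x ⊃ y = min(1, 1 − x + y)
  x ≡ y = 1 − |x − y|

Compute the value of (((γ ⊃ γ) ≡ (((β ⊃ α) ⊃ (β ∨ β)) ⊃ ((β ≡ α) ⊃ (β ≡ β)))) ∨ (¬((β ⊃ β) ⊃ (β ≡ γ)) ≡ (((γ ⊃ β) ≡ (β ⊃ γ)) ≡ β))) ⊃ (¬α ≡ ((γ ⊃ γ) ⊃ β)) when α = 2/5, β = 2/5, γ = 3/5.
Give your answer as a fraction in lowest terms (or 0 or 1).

4/5

γ ⊃ γ = 3/5 ⊃ 3/5 = 1
β ⊃ α = 2/5 ⊃ 2/5 = 1
β ∨ β = 2/5 ∨ 2/5 = 2/5
(β ⊃ α) ⊃ (β ∨ β) = 1 ⊃ 2/5 = 2/5
β ≡ α = 2/5 ≡ 2/5 = 1
β ≡ β = 2/5 ≡ 2/5 = 1
(β ≡ α) ⊃ (β ≡ β) = 1 ⊃ 1 = 1
((β ⊃ α) ⊃ (β ∨ β)) ⊃ ((β ≡ α) ⊃ (β ≡ β)) = 2/5 ⊃ 1 = 1
(γ ⊃ γ) ≡ (((β ⊃ α) ⊃ (β ∨ β)) ⊃ ((β ≡ α) ⊃ (β ≡ β))) = 1 ≡ 1 = 1
β ⊃ β = 2/5 ⊃ 2/5 = 1
β ≡ γ = 2/5 ≡ 3/5 = 4/5
(β ⊃ β) ⊃ (β ≡ γ) = 1 ⊃ 4/5 = 4/5
¬((β ⊃ β) ⊃ (β ≡ γ)) = ¬4/5 = 1/5
γ ⊃ β = 3/5 ⊃ 2/5 = 4/5
β ⊃ γ = 2/5 ⊃ 3/5 = 1
(γ ⊃ β) ≡ (β ⊃ γ) = 4/5 ≡ 1 = 4/5
((γ ⊃ β) ≡ (β ⊃ γ)) ≡ β = 4/5 ≡ 2/5 = 3/5
¬((β ⊃ β) ⊃ (β ≡ γ)) ≡ (((γ ⊃ β) ≡ (β ⊃ γ)) ≡ β) = 1/5 ≡ 3/5 = 3/5
((γ ⊃ γ) ≡ (((β ⊃ α) ⊃ (β ∨ β)) ⊃ ((β ≡ α) ⊃ (β ≡ β)))) ∨ (¬((β ⊃ β) ⊃ (β ≡ γ)) ≡ (((γ ⊃ β) ≡ (β ⊃ γ)) ≡ β)) = 1 ∨ 3/5 = 1
¬α = ¬2/5 = 3/5
γ ⊃ γ = 3/5 ⊃ 3/5 = 1
(γ ⊃ γ) ⊃ β = 1 ⊃ 2/5 = 2/5
¬α ≡ ((γ ⊃ γ) ⊃ β) = 3/5 ≡ 2/5 = 4/5
(((γ ⊃ γ) ≡ (((β ⊃ α) ⊃ (β ∨ β)) ⊃ ((β ≡ α) ⊃ (β ≡ β)))) ∨ (¬((β ⊃ β) ⊃ (β ≡ γ)) ≡ (((γ ⊃ β) ≡ (β ⊃ γ)) ≡ β))) ⊃ (¬α ≡ ((γ ⊃ γ) ⊃ β)) = 1 ⊃ 4/5 = 4/5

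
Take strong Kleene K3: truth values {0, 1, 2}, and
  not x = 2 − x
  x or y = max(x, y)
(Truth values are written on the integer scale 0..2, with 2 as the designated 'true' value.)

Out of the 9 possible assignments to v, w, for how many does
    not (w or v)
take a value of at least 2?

v = 0, w = 0 ↦ 2  ≥
v = 0, w = 1 ↦ 1  <
v = 0, w = 2 ↦ 0  <
v = 1, w = 0 ↦ 1  <
v = 1, w = 1 ↦ 1  <
v = 1, w = 2 ↦ 0  <
v = 2, w = 0 ↦ 0  <
v = 2, w = 1 ↦ 0  <
v = 2, w = 2 ↦ 0  <
So 1 of the 9 assignments meets the threshold.

1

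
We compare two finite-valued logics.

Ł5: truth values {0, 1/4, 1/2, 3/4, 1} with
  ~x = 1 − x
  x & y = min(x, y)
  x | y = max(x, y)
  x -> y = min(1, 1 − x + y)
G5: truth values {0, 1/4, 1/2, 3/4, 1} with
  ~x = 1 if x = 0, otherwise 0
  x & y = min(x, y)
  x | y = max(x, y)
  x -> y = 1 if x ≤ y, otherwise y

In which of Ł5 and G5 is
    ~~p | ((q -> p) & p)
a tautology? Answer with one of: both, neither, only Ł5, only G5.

neither

In Ł5: at p = 0, q = 0 the value is 0 — not a tautology.
In G5: at p = 0, q = 0 the value is 0 — not a tautology.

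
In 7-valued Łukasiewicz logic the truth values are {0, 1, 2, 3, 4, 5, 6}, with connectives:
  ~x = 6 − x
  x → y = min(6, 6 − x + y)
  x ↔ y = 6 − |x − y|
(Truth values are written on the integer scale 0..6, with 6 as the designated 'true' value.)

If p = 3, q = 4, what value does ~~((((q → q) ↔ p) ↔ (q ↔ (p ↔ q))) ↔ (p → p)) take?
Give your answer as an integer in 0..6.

q → q = 4 → 4 = 6
(q → q) ↔ p = 6 ↔ 3 = 3
p ↔ q = 3 ↔ 4 = 5
q ↔ (p ↔ q) = 4 ↔ 5 = 5
((q → q) ↔ p) ↔ (q ↔ (p ↔ q)) = 3 ↔ 5 = 4
p → p = 3 → 3 = 6
(((q → q) ↔ p) ↔ (q ↔ (p ↔ q))) ↔ (p → p) = 4 ↔ 6 = 4
~((((q → q) ↔ p) ↔ (q ↔ (p ↔ q))) ↔ (p → p)) = ~4 = 2
~~((((q → q) ↔ p) ↔ (q ↔ (p ↔ q))) ↔ (p → p)) = ~2 = 4

4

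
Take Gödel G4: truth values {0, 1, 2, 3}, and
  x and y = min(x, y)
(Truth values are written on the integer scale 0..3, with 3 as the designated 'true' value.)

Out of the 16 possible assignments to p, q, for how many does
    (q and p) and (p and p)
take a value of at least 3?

p = 0, q = 0 ↦ 0  <
p = 0, q = 1 ↦ 0  <
p = 0, q = 2 ↦ 0  <
p = 0, q = 3 ↦ 0  <
p = 1, q = 0 ↦ 0  <
p = 1, q = 1 ↦ 1  <
p = 1, q = 2 ↦ 1  <
p = 1, q = 3 ↦ 1  <
p = 2, q = 0 ↦ 0  <
p = 2, q = 1 ↦ 1  <
p = 2, q = 2 ↦ 2  <
p = 2, q = 3 ↦ 2  <
p = 3, q = 0 ↦ 0  <
p = 3, q = 1 ↦ 1  <
p = 3, q = 2 ↦ 2  <
p = 3, q = 3 ↦ 3  ≥
So 1 of the 16 assignments meets the threshold.

1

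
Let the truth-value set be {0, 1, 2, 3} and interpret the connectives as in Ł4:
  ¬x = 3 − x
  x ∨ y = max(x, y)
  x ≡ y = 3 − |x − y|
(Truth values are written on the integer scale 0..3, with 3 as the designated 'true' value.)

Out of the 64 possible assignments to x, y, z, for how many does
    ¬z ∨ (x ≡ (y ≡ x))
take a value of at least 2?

54

value 3: 31 assignments (counts)
value 2: 23 assignments (counts)
value 1: 8 assignments
value 0: 2 assignments
So 54 of the 64 assignments meet the threshold.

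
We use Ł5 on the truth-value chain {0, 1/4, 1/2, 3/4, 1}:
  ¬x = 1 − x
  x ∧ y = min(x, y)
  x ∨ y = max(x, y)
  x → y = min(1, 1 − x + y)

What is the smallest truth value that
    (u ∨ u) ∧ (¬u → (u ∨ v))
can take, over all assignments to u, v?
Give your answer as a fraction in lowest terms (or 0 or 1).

Take u = 0, v = 0:
u ∨ u = 0 ∨ 0 = 0
¬u = ¬0 = 1
u ∨ v = 0 ∨ 0 = 0
¬u → (u ∨ v) = 1 → 0 = 0
(u ∨ u) ∧ (¬u → (u ∨ v)) = 0 ∧ 0 = 0
No assignment yields a value below 0, so this is the minimum.

0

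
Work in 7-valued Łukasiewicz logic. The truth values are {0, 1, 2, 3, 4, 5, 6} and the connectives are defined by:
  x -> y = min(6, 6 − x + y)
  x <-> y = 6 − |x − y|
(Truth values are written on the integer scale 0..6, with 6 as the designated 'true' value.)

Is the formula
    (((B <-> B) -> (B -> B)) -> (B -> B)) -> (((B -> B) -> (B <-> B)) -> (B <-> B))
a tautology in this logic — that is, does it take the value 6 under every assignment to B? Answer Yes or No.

B = 0 ↦ 6
B = 1 ↦ 6
B = 2 ↦ 6
B = 3 ↦ 6
B = 4 ↦ 6
B = 5 ↦ 6
B = 6 ↦ 6
Every assignment gives a value ≥ 6.

Yes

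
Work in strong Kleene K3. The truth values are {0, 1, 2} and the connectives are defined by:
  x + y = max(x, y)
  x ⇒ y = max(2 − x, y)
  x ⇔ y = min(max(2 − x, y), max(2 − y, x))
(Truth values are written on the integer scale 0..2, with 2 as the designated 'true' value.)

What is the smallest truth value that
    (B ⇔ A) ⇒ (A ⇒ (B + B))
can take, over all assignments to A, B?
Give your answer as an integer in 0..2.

1

Take A = 1, B = 0:
B ⇔ A = 0 ⇔ 1 = 1
B + B = 0 + 0 = 0
A ⇒ (B + B) = 1 ⇒ 0 = 1
(B ⇔ A) ⇒ (A ⇒ (B + B)) = 1 ⇒ 1 = 1
No assignment yields a value below 1, so this is the minimum.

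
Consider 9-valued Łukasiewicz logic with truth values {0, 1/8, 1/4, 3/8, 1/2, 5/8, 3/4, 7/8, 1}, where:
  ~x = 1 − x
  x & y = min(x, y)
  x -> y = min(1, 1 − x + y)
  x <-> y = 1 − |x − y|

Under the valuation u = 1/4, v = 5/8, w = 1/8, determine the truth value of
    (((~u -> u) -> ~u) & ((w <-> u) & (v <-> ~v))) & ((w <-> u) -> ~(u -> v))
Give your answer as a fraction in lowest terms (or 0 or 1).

1/8

~u = ~1/4 = 3/4
~u -> u = 3/4 -> 1/4 = 1/2
~u = ~1/4 = 3/4
(~u -> u) -> ~u = 1/2 -> 3/4 = 1
w <-> u = 1/8 <-> 1/4 = 7/8
~v = ~5/8 = 3/8
v <-> ~v = 5/8 <-> 3/8 = 3/4
(w <-> u) & (v <-> ~v) = 7/8 & 3/4 = 3/4
((~u -> u) -> ~u) & ((w <-> u) & (v <-> ~v)) = 1 & 3/4 = 3/4
w <-> u = 1/8 <-> 1/4 = 7/8
u -> v = 1/4 -> 5/8 = 1
~(u -> v) = ~1 = 0
(w <-> u) -> ~(u -> v) = 7/8 -> 0 = 1/8
(((~u -> u) -> ~u) & ((w <-> u) & (v <-> ~v))) & ((w <-> u) -> ~(u -> v)) = 3/4 & 1/8 = 1/8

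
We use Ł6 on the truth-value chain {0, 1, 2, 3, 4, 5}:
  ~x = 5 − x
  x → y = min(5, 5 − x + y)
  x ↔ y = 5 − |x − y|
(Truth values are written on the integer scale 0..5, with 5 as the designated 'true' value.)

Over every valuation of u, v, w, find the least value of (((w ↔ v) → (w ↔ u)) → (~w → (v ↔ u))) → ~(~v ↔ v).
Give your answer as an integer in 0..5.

Take u = 0, v = 2, w = 2:
w ↔ v = 2 ↔ 2 = 5
w ↔ u = 2 ↔ 0 = 3
(w ↔ v) → (w ↔ u) = 5 → 3 = 3
~w = ~2 = 3
v ↔ u = 2 ↔ 0 = 3
~w → (v ↔ u) = 3 → 3 = 5
((w ↔ v) → (w ↔ u)) → (~w → (v ↔ u)) = 3 → 5 = 5
~v = ~2 = 3
~v ↔ v = 3 ↔ 2 = 4
~(~v ↔ v) = ~4 = 1
(((w ↔ v) → (w ↔ u)) → (~w → (v ↔ u))) → ~(~v ↔ v) = 5 → 1 = 1
No assignment yields a value below 1, so this is the minimum.

1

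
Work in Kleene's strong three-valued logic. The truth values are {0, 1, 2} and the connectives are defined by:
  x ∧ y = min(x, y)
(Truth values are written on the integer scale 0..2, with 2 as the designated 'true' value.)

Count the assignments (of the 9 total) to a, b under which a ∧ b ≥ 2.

1

a = 0, b = 0 ↦ 0  <
a = 0, b = 1 ↦ 0  <
a = 0, b = 2 ↦ 0  <
a = 1, b = 0 ↦ 0  <
a = 1, b = 1 ↦ 1  <
a = 1, b = 2 ↦ 1  <
a = 2, b = 0 ↦ 0  <
a = 2, b = 1 ↦ 1  <
a = 2, b = 2 ↦ 2  ≥
So 1 of the 9 assignments meets the threshold.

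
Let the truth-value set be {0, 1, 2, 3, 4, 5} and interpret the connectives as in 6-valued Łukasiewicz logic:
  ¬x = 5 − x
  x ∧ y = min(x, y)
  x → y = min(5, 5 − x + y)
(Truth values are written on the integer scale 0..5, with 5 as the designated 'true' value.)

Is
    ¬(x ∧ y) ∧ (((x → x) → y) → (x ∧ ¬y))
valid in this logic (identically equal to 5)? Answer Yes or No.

Counterexample: take x = 0, y = 1.
x ∧ y = 0 ∧ 1 = 0
¬(x ∧ y) = ¬0 = 5
x → x = 0 → 0 = 5
(x → x) → y = 5 → 1 = 1
¬y = ¬1 = 4
x ∧ ¬y = 0 ∧ 4 = 0
((x → x) → y) → (x ∧ ¬y) = 1 → 0 = 4
¬(x ∧ y) ∧ (((x → x) → y) → (x ∧ ¬y)) = 5 ∧ 4 = 4
This gives 4 ≠ 5.

No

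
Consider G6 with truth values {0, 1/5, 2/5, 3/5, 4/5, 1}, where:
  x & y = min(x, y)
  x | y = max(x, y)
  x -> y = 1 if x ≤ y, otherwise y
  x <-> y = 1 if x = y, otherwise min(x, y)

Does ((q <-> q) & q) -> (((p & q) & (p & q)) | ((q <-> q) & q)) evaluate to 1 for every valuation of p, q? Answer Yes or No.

At p = 3/5, q = 1/5, for instance:
q <-> q = 1/5 <-> 1/5 = 1
(q <-> q) & q = 1 & 1/5 = 1/5
p & q = 3/5 & 1/5 = 1/5
p & q = 3/5 & 1/5 = 1/5
(p & q) & (p & q) = 1/5 & 1/5 = 1/5
((p & q) & (p & q)) | ((q <-> q) & q) = 1/5 | 1/5 = 1/5
((q <-> q) & q) -> (((p & q) & (p & q)) | ((q <-> q) & q)) = 1/5 -> 1/5 = 1
and checking the remaining 35 assignments likewise gives ≥ 1 in every case.

Yes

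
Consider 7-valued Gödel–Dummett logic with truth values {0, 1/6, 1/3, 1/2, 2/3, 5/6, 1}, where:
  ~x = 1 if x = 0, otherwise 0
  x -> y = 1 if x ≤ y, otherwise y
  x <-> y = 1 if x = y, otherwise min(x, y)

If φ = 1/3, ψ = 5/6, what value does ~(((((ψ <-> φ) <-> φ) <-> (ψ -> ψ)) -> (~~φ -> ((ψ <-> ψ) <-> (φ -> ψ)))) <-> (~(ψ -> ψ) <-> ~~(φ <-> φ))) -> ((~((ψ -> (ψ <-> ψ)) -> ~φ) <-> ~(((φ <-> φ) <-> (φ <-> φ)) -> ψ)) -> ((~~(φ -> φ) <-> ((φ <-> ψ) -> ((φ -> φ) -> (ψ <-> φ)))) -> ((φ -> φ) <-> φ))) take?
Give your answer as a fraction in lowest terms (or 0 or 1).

ψ <-> φ = 5/6 <-> 1/3 = 1/3
(ψ <-> φ) <-> φ = 1/3 <-> 1/3 = 1
ψ -> ψ = 5/6 -> 5/6 = 1
((ψ <-> φ) <-> φ) <-> (ψ -> ψ) = 1 <-> 1 = 1
~φ = ~1/3 = 0
~~φ = ~0 = 1
ψ <-> ψ = 5/6 <-> 5/6 = 1
φ -> ψ = 1/3 -> 5/6 = 1
(ψ <-> ψ) <-> (φ -> ψ) = 1 <-> 1 = 1
~~φ -> ((ψ <-> ψ) <-> (φ -> ψ)) = 1 -> 1 = 1
(((ψ <-> φ) <-> φ) <-> (ψ -> ψ)) -> (~~φ -> ((ψ <-> ψ) <-> (φ -> ψ))) = 1 -> 1 = 1
ψ -> ψ = 5/6 -> 5/6 = 1
~(ψ -> ψ) = ~1 = 0
φ <-> φ = 1/3 <-> 1/3 = 1
~(φ <-> φ) = ~1 = 0
~~(φ <-> φ) = ~0 = 1
~(ψ -> ψ) <-> ~~(φ <-> φ) = 0 <-> 1 = 0
((((ψ <-> φ) <-> φ) <-> (ψ -> ψ)) -> (~~φ -> ((ψ <-> ψ) <-> (φ -> ψ)))) <-> (~(ψ -> ψ) <-> ~~(φ <-> φ)) = 1 <-> 0 = 0
~(((((ψ <-> φ) <-> φ) <-> (ψ -> ψ)) -> (~~φ -> ((ψ <-> ψ) <-> (φ -> ψ)))) <-> (~(ψ -> ψ) <-> ~~(φ <-> φ))) = ~0 = 1
ψ <-> ψ = 5/6 <-> 5/6 = 1
ψ -> (ψ <-> ψ) = 5/6 -> 1 = 1
~φ = ~1/3 = 0
(ψ -> (ψ <-> ψ)) -> ~φ = 1 -> 0 = 0
~((ψ -> (ψ <-> ψ)) -> ~φ) = ~0 = 1
φ <-> φ = 1/3 <-> 1/3 = 1
φ <-> φ = 1/3 <-> 1/3 = 1
(φ <-> φ) <-> (φ <-> φ) = 1 <-> 1 = 1
((φ <-> φ) <-> (φ <-> φ)) -> ψ = 1 -> 5/6 = 5/6
~(((φ <-> φ) <-> (φ <-> φ)) -> ψ) = ~5/6 = 0
~((ψ -> (ψ <-> ψ)) -> ~φ) <-> ~(((φ <-> φ) <-> (φ <-> φ)) -> ψ) = 1 <-> 0 = 0
φ -> φ = 1/3 -> 1/3 = 1
~(φ -> φ) = ~1 = 0
~~(φ -> φ) = ~0 = 1
φ <-> ψ = 1/3 <-> 5/6 = 1/3
φ -> φ = 1/3 -> 1/3 = 1
ψ <-> φ = 5/6 <-> 1/3 = 1/3
(φ -> φ) -> (ψ <-> φ) = 1 -> 1/3 = 1/3
(φ <-> ψ) -> ((φ -> φ) -> (ψ <-> φ)) = 1/3 -> 1/3 = 1
~~(φ -> φ) <-> ((φ <-> ψ) -> ((φ -> φ) -> (ψ <-> φ))) = 1 <-> 1 = 1
φ -> φ = 1/3 -> 1/3 = 1
(φ -> φ) <-> φ = 1 <-> 1/3 = 1/3
(~~(φ -> φ) <-> ((φ <-> ψ) -> ((φ -> φ) -> (ψ <-> φ)))) -> ((φ -> φ) <-> φ) = 1 -> 1/3 = 1/3
(~((ψ -> (ψ <-> ψ)) -> ~φ) <-> ~(((φ <-> φ) <-> (φ <-> φ)) -> ψ)) -> ((~~(φ -> φ) <-> ((φ <-> ψ) -> ((φ -> φ) -> (ψ <-> φ)))) -> ((φ -> φ) <-> φ)) = 0 -> 1/3 = 1
~(((((ψ <-> φ) <-> φ) <-> (ψ -> ψ)) -> (~~φ -> ((ψ <-> ψ) <-> (φ -> ψ)))) <-> (~(ψ -> ψ) <-> ~~(φ <-> φ))) -> ((~((ψ -> (ψ <-> ψ)) -> ~φ) <-> ~(((φ <-> φ) <-> (φ <-> φ)) -> ψ)) -> ((~~(φ -> φ) <-> ((φ <-> ψ) -> ((φ -> φ) -> (ψ <-> φ)))) -> ((φ -> φ) <-> φ))) = 1 -> 1 = 1

1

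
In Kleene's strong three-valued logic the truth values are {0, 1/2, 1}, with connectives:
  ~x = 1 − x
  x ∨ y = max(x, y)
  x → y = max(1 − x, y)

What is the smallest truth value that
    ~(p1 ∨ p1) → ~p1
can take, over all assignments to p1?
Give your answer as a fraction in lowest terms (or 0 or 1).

1/2

Take p1 = 1/2:
p1 ∨ p1 = 1/2 ∨ 1/2 = 1/2
~(p1 ∨ p1) = ~1/2 = 1/2
~p1 = ~1/2 = 1/2
~(p1 ∨ p1) → ~p1 = 1/2 → 1/2 = 1/2
No assignment yields a value below 1/2, so this is the minimum.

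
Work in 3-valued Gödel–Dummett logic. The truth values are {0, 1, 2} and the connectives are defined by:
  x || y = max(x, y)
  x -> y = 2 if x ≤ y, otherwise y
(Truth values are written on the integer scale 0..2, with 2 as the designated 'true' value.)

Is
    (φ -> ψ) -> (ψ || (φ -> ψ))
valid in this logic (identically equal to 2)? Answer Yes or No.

Yes

φ = 0, ψ = 0 ↦ 2
φ = 0, ψ = 1 ↦ 2
φ = 0, ψ = 2 ↦ 2
φ = 1, ψ = 0 ↦ 2
φ = 1, ψ = 1 ↦ 2
φ = 1, ψ = 2 ↦ 2
φ = 2, ψ = 0 ↦ 2
φ = 2, ψ = 1 ↦ 2
φ = 2, ψ = 2 ↦ 2
Every assignment gives a value ≥ 2.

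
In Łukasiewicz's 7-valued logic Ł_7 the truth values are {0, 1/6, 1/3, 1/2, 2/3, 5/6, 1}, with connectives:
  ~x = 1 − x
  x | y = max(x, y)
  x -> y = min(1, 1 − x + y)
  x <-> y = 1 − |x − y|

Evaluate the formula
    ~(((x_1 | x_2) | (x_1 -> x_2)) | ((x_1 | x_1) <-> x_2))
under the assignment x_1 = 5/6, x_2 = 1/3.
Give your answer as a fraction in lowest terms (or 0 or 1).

x_1 | x_2 = 5/6 | 1/3 = 5/6
x_1 -> x_2 = 5/6 -> 1/3 = 1/2
(x_1 | x_2) | (x_1 -> x_2) = 5/6 | 1/2 = 5/6
x_1 | x_1 = 5/6 | 5/6 = 5/6
(x_1 | x_1) <-> x_2 = 5/6 <-> 1/3 = 1/2
((x_1 | x_2) | (x_1 -> x_2)) | ((x_1 | x_1) <-> x_2) = 5/6 | 1/2 = 5/6
~(((x_1 | x_2) | (x_1 -> x_2)) | ((x_1 | x_1) <-> x_2)) = ~5/6 = 1/6

1/6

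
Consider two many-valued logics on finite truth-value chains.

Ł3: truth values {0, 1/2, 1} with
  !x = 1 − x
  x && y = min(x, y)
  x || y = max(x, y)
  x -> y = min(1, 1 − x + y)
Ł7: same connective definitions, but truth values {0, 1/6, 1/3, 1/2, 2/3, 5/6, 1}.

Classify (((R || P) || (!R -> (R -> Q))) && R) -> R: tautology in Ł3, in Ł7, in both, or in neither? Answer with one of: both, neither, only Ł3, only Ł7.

In Ł3: every assignment gives 1 — tautology.
In Ł7: every assignment gives 1 — tautology.

both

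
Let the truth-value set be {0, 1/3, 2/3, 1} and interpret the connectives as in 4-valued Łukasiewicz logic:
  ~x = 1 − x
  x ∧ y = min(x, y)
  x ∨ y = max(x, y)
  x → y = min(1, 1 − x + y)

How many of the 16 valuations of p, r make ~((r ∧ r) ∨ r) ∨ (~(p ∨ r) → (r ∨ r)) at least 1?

p = 0, r = 0 ↦ 1  ≥
p = 0, r = 1/3 ↦ 2/3  <
p = 0, r = 2/3 ↦ 1  ≥
p = 0, r = 1 ↦ 1  ≥
p = 1/3, r = 0 ↦ 1  ≥
p = 1/3, r = 1/3 ↦ 2/3  <
p = 1/3, r = 2/3 ↦ 1  ≥
p = 1/3, r = 1 ↦ 1  ≥
p = 2/3, r = 0 ↦ 1  ≥
p = 2/3, r = 1/3 ↦ 1  ≥
p = 2/3, r = 2/3 ↦ 1  ≥
p = 2/3, r = 1 ↦ 1  ≥
p = 1, r = 0 ↦ 1  ≥
p = 1, r = 1/3 ↦ 1  ≥
p = 1, r = 2/3 ↦ 1  ≥
p = 1, r = 1 ↦ 1  ≥
So 14 of the 16 assignments meet the threshold.

14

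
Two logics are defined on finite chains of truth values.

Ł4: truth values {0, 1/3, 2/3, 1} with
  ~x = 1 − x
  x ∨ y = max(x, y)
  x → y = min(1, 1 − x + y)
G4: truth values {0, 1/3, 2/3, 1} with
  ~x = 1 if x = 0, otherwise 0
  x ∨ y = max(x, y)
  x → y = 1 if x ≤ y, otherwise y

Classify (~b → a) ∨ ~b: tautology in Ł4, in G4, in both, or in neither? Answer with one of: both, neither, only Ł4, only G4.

In Ł4: at a = 0, b = 1/3 the value is 2/3 — not a tautology.
In G4: every assignment gives 1 — tautology.

only G4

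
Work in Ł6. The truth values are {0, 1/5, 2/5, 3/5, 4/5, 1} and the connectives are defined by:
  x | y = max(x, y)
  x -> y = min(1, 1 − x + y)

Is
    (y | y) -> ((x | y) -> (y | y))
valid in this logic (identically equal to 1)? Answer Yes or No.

At x = 4/5, y = 0, for instance:
y | y = 0 | 0 = 0
x | y = 4/5 | 0 = 4/5
(x | y) -> (y | y) = 4/5 -> 0 = 1/5
(y | y) -> ((x | y) -> (y | y)) = 0 -> 1/5 = 1
and checking the remaining 35 assignments likewise gives ≥ 1 in every case.

Yes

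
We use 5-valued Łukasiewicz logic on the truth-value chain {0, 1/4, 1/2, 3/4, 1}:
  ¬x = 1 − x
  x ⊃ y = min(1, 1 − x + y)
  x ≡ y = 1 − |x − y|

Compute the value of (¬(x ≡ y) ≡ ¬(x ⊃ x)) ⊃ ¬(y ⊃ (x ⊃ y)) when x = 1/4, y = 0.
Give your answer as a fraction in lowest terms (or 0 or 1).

x ≡ y = 1/4 ≡ 0 = 3/4
¬(x ≡ y) = ¬3/4 = 1/4
x ⊃ x = 1/4 ⊃ 1/4 = 1
¬(x ⊃ x) = ¬1 = 0
¬(x ≡ y) ≡ ¬(x ⊃ x) = 1/4 ≡ 0 = 3/4
x ⊃ y = 1/4 ⊃ 0 = 3/4
y ⊃ (x ⊃ y) = 0 ⊃ 3/4 = 1
¬(y ⊃ (x ⊃ y)) = ¬1 = 0
(¬(x ≡ y) ≡ ¬(x ⊃ x)) ⊃ ¬(y ⊃ (x ⊃ y)) = 3/4 ⊃ 0 = 1/4

1/4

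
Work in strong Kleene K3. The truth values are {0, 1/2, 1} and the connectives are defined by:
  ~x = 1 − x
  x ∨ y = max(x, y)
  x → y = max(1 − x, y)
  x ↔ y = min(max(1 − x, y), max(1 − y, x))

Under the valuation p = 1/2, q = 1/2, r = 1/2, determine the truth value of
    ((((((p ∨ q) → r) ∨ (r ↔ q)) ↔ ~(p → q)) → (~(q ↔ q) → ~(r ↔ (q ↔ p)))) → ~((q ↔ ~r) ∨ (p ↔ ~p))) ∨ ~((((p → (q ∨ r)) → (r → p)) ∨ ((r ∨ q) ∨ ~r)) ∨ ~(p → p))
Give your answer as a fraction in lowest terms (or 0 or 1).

p ∨ q = 1/2 ∨ 1/2 = 1/2
(p ∨ q) → r = 1/2 → 1/2 = 1/2
r ↔ q = 1/2 ↔ 1/2 = 1/2
((p ∨ q) → r) ∨ (r ↔ q) = 1/2 ∨ 1/2 = 1/2
p → q = 1/2 → 1/2 = 1/2
~(p → q) = ~1/2 = 1/2
(((p ∨ q) → r) ∨ (r ↔ q)) ↔ ~(p → q) = 1/2 ↔ 1/2 = 1/2
q ↔ q = 1/2 ↔ 1/2 = 1/2
~(q ↔ q) = ~1/2 = 1/2
q ↔ p = 1/2 ↔ 1/2 = 1/2
r ↔ (q ↔ p) = 1/2 ↔ 1/2 = 1/2
~(r ↔ (q ↔ p)) = ~1/2 = 1/2
~(q ↔ q) → ~(r ↔ (q ↔ p)) = 1/2 → 1/2 = 1/2
((((p ∨ q) → r) ∨ (r ↔ q)) ↔ ~(p → q)) → (~(q ↔ q) → ~(r ↔ (q ↔ p))) = 1/2 → 1/2 = 1/2
~r = ~1/2 = 1/2
q ↔ ~r = 1/2 ↔ 1/2 = 1/2
~p = ~1/2 = 1/2
p ↔ ~p = 1/2 ↔ 1/2 = 1/2
(q ↔ ~r) ∨ (p ↔ ~p) = 1/2 ∨ 1/2 = 1/2
~((q ↔ ~r) ∨ (p ↔ ~p)) = ~1/2 = 1/2
(((((p ∨ q) → r) ∨ (r ↔ q)) ↔ ~(p → q)) → (~(q ↔ q) → ~(r ↔ (q ↔ p)))) → ~((q ↔ ~r) ∨ (p ↔ ~p)) = 1/2 → 1/2 = 1/2
q ∨ r = 1/2 ∨ 1/2 = 1/2
p → (q ∨ r) = 1/2 → 1/2 = 1/2
r → p = 1/2 → 1/2 = 1/2
(p → (q ∨ r)) → (r → p) = 1/2 → 1/2 = 1/2
r ∨ q = 1/2 ∨ 1/2 = 1/2
~r = ~1/2 = 1/2
(r ∨ q) ∨ ~r = 1/2 ∨ 1/2 = 1/2
((p → (q ∨ r)) → (r → p)) ∨ ((r ∨ q) ∨ ~r) = 1/2 ∨ 1/2 = 1/2
p → p = 1/2 → 1/2 = 1/2
~(p → p) = ~1/2 = 1/2
(((p → (q ∨ r)) → (r → p)) ∨ ((r ∨ q) ∨ ~r)) ∨ ~(p → p) = 1/2 ∨ 1/2 = 1/2
~((((p → (q ∨ r)) → (r → p)) ∨ ((r ∨ q) ∨ ~r)) ∨ ~(p → p)) = ~1/2 = 1/2
((((((p ∨ q) → r) ∨ (r ↔ q)) ↔ ~(p → q)) → (~(q ↔ q) → ~(r ↔ (q ↔ p)))) → ~((q ↔ ~r) ∨ (p ↔ ~p))) ∨ ~((((p → (q ∨ r)) → (r → p)) ∨ ((r ∨ q) ∨ ~r)) ∨ ~(p → p)) = 1/2 ∨ 1/2 = 1/2

1/2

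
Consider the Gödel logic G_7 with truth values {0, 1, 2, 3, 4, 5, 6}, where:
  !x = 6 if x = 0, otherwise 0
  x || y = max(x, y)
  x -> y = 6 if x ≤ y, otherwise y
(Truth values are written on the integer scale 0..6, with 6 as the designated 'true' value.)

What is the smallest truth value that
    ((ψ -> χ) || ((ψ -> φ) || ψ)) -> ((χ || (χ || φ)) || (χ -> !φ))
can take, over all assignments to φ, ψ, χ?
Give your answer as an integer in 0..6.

1

Take φ = 1, ψ = 0, χ = 1:
ψ -> χ = 0 -> 1 = 6
ψ -> φ = 0 -> 1 = 6
(ψ -> φ) || ψ = 6 || 0 = 6
(ψ -> χ) || ((ψ -> φ) || ψ) = 6 || 6 = 6
χ || φ = 1 || 1 = 1
χ || (χ || φ) = 1 || 1 = 1
!φ = !1 = 0
χ -> !φ = 1 -> 0 = 0
(χ || (χ || φ)) || (χ -> !φ) = 1 || 0 = 1
((ψ -> χ) || ((ψ -> φ) || ψ)) -> ((χ || (χ || φ)) || (χ -> !φ)) = 6 -> 1 = 1
No assignment yields a value below 1, so this is the minimum.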